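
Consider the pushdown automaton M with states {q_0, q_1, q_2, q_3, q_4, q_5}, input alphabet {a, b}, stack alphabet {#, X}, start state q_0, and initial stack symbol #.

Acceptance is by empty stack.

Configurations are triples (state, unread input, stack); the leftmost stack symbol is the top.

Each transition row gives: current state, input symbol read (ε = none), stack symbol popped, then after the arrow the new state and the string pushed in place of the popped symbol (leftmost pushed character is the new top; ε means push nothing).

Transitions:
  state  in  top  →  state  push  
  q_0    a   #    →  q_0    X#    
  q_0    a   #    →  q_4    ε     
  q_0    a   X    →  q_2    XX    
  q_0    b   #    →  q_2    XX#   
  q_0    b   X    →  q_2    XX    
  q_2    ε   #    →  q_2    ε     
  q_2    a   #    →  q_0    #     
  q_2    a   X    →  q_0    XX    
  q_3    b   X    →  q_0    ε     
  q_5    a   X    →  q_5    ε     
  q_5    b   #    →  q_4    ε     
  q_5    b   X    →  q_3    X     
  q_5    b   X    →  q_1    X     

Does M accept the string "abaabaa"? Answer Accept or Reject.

No computation consumes all input and empties the stack.

Reject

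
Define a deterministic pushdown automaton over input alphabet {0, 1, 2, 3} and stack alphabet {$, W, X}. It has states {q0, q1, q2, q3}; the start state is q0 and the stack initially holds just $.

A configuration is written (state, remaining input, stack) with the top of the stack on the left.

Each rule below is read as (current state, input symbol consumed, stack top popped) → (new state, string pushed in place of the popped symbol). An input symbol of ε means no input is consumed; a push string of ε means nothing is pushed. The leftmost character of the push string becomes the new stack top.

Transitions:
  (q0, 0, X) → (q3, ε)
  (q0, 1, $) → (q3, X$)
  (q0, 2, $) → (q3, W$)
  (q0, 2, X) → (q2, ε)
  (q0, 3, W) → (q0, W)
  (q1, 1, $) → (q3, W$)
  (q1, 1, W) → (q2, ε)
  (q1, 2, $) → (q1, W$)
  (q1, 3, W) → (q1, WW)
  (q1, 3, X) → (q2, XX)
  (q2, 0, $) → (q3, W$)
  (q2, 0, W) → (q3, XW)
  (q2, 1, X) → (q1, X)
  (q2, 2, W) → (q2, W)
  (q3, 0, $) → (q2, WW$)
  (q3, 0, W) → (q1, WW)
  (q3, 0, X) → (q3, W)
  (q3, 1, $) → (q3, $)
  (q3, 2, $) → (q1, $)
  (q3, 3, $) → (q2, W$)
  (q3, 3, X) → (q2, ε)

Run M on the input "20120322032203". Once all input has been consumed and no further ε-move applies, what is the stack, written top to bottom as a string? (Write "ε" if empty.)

W$

(q0, 20120322032203, $)
  read 2, top $: go to q3, push W$ → (q3, 0120322032203, W$)
  read 0, top W: go to q1, push WW → (q1, 120322032203, WW$)
  read 1, top W: go to q2, push ε → (q2, 20322032203, W$)
  read 2, top W: go to q2, push W → (q2, 0322032203, W$)
  read 0, top W: go to q3, push XW → (q3, 322032203, XW$)
  read 3, top X: go to q2, push ε → (q2, 22032203, W$)
  read 2, top W: go to q2, push W → (q2, 2032203, W$)
  read 2, top W: go to q2, push W → (q2, 032203, W$)
  read 0, top W: go to q3, push XW → (q3, 32203, XW$)
  read 3, top X: go to q2, push ε → (q2, 2203, W$)
  read 2, top W: go to q2, push W → (q2, 203, W$)
  read 2, top W: go to q2, push W → (q2, 03, W$)
  read 0, top W: go to q3, push XW → (q3, 3, XW$)
  read 3, top X: go to q2, push ε → (q2, ε, W$)
All input consumed in state q2 with stack W$.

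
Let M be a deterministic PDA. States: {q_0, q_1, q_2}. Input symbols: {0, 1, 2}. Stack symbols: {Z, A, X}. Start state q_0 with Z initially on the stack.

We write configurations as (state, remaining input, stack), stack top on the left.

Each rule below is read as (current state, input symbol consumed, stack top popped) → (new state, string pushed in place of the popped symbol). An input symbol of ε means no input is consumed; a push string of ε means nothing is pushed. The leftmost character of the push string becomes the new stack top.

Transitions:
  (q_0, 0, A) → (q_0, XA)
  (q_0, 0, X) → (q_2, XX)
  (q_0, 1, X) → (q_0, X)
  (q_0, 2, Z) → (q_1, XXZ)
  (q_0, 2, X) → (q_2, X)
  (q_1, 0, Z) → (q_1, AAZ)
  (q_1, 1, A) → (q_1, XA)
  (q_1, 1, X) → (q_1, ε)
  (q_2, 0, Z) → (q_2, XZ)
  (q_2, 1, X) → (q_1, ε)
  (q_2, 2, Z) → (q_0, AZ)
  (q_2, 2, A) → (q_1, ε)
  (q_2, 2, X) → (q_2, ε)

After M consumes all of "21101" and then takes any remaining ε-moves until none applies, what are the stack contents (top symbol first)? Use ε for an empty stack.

(q_0, 21101, Z) ⊢ (q_1, 1101, XXZ) ⊢ (q_1, 101, XZ) ⊢ (q_1, 01, Z) ⊢ (q_1, 1, AAZ) ⊢ (q_1, ε, XAAZ)
All input consumed in state q_1 with stack XAAZ.

XAAZ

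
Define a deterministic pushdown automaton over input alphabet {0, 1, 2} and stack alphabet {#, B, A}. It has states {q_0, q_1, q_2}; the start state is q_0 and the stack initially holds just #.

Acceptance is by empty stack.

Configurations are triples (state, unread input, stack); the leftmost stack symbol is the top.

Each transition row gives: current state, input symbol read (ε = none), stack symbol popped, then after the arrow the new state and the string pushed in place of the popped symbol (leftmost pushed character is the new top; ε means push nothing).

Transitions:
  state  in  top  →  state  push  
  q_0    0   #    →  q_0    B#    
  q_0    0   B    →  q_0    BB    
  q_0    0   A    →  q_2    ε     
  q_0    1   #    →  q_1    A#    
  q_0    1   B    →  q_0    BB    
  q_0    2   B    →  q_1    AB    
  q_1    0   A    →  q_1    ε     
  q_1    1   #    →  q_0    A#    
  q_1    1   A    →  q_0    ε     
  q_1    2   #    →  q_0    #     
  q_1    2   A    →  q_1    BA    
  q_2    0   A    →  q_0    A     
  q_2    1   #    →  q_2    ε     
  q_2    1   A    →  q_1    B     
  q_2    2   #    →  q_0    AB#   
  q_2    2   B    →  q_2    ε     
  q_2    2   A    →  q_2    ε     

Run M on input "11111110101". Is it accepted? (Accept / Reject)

Accept

(q_0, 11111110101, #)
  read 1, top #: go to q_1, push A# → (q_1, 1111110101, A#)
  read 1, top A: go to q_0, push ε → (q_0, 111110101, #)
  read 1, top #: go to q_1, push A# → (q_1, 11110101, A#)
  read 1, top A: go to q_0, push ε → (q_0, 1110101, #)
  read 1, top #: go to q_1, push A# → (q_1, 110101, A#)
  read 1, top A: go to q_0, push ε → (q_0, 10101, #)
  read 1, top #: go to q_1, push A# → (q_1, 0101, A#)
  read 0, top A: go to q_1, push ε → (q_1, 101, #)
  read 1, top #: go to q_0, push A# → (q_0, 01, A#)
  read 0, top A: go to q_2, push ε → (q_2, 1, #)
  read 1, top #: go to q_2, push ε → (q_2, ε, ε)
All input consumed and the stack is empty.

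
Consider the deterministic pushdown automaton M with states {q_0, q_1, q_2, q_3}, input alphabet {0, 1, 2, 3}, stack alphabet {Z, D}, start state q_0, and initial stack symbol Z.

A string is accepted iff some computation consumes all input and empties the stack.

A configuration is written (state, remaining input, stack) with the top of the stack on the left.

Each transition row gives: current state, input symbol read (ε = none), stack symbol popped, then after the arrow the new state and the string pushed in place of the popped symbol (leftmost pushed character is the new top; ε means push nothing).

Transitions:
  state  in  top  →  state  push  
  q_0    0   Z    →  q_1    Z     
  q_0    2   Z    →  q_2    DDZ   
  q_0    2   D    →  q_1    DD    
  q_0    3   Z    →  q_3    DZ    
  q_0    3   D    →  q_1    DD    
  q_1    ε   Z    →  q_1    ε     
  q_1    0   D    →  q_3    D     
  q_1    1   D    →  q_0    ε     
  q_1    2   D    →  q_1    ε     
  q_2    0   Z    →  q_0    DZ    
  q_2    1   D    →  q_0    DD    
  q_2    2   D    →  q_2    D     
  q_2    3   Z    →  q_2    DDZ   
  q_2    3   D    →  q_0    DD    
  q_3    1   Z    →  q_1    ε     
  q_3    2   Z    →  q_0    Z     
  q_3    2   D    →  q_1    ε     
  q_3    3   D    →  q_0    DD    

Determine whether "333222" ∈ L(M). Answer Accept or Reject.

Accept

(q_0, 333222, Z)
  read 3, top Z: go to q_3, push DZ → (q_3, 33222, DZ)
  read 3, top D: go to q_0, push DD → (q_0, 3222, DDZ)
  read 3, top D: go to q_1, push DD → (q_1, 222, DDDZ)
  read 2, top D: go to q_1, push ε → (q_1, 22, DDZ)
  read 2, top D: go to q_1, push ε → (q_1, 2, DZ)
  read 2, top D: go to q_1, push ε → (q_1, ε, Z)
  ε-move, top Z: go to q_1, push ε → (q_1, ε, ε)
All input consumed and the stack is empty.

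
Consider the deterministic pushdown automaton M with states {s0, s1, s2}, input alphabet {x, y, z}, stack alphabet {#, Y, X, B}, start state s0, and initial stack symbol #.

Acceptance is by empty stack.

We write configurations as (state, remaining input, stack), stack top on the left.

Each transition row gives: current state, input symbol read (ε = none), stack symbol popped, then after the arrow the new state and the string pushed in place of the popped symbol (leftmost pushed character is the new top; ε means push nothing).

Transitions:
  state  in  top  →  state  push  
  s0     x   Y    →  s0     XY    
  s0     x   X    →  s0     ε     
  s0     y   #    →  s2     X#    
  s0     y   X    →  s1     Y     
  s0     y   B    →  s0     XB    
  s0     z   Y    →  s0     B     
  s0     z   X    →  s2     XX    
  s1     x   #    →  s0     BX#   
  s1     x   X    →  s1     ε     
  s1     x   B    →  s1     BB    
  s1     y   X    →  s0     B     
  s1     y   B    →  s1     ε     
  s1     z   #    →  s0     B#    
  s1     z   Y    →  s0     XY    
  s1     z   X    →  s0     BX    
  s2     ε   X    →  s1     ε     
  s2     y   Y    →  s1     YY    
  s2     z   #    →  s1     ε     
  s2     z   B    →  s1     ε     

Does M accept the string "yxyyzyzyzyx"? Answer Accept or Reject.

(s0, yxyyzyzyzyx, #)
  read y, top #: go to s2, push X# → (s2, xyyzyzyzyx, X#)
  ε-move, top X: go to s1, push ε → (s1, xyyzyzyzyx, #)
  read x, top #: go to s0, push BX# → (s0, yyzyzyzyx, BX#)
  read y, top B: go to s0, push XB → (s0, yzyzyzyx, XBX#)
  read y, top X: go to s1, push Y → (s1, zyzyzyx, YBX#)
  read z, top Y: go to s0, push XY → (s0, yzyzyx, XYBX#)
  read y, top X: go to s1, push Y → (s1, zyzyx, YYBX#)
  read z, top Y: go to s0, push XY → (s0, yzyx, XYYBX#)
  read y, top X: go to s1, push Y → (s1, zyx, YYYBX#)
  read z, top Y: go to s0, push XY → (s0, yx, XYYYBX#)
  read y, top X: go to s1, push Y → (s1, x, YYYYBX#)
No transition applies at (s1, x, YYYYBX#); input not fully consumed.

Reject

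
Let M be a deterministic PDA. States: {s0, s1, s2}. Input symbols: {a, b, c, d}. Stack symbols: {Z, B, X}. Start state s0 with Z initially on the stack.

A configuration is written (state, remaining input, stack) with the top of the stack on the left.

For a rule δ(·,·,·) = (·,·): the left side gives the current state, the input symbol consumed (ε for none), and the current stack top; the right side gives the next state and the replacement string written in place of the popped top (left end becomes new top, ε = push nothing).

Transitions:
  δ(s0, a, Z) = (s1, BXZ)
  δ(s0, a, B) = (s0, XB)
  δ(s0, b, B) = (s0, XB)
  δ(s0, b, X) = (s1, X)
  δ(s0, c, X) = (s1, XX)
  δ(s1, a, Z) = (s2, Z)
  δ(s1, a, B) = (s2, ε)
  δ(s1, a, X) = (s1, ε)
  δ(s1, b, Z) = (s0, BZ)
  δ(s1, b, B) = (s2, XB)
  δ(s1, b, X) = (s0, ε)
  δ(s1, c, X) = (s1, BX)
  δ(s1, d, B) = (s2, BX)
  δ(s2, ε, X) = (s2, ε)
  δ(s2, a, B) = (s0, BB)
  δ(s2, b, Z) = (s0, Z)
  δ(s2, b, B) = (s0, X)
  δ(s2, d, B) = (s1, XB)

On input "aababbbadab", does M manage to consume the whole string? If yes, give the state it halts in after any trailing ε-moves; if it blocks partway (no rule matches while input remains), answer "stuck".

stuck

(s0, aababbbadab, Z)
  read a, top Z: go to s1, push BXZ → (s1, ababbbadab, BXZ)
  read a, top B: go to s2, push ε → (s2, babbbadab, XZ)
  ε-move, top X: go to s2, push ε → (s2, babbbadab, Z)
  read b, top Z: go to s0, push Z → (s0, abbbadab, Z)
  read a, top Z: go to s1, push BXZ → (s1, bbbadab, BXZ)
  read b, top B: go to s2, push XB → (s2, bbadab, XBXZ)
  ε-move, top X: go to s2, push ε → (s2, bbadab, BXZ)
  read b, top B: go to s0, push X → (s0, badab, XXZ)
  read b, top X: go to s1, push X → (s1, adab, XXZ)
  read a, top X: go to s1, push ε → (s1, dab, XZ)
No transition for (s1, d, top X); M blocks with input dab remaining.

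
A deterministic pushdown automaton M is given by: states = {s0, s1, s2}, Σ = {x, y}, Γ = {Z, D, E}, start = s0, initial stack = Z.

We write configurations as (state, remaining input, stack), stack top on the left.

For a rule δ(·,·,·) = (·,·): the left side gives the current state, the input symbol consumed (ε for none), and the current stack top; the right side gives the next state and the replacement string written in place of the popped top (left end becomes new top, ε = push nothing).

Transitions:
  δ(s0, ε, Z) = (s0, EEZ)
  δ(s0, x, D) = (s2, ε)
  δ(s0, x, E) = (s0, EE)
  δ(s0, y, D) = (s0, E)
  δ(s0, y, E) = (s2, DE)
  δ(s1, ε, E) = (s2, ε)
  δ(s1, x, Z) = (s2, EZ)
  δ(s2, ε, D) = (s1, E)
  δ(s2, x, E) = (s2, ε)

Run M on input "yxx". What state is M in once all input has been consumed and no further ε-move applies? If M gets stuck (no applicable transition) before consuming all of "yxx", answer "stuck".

(s0, yxx, Z)
  ε-move, top Z: go to s0, push EEZ → (s0, yxx, EEZ)
  read y, top E: go to s2, push DE → (s2, xx, DEEZ)
  ε-move, top D: go to s1, push E → (s1, xx, EEEZ)
  ε-move, top E: go to s2, push ε → (s2, xx, EEZ)
  read x, top E: go to s2, push ε → (s2, x, EZ)
  read x, top E: go to s2, push ε → (s2, ε, Z)
All input consumed; M is in state s2.

s2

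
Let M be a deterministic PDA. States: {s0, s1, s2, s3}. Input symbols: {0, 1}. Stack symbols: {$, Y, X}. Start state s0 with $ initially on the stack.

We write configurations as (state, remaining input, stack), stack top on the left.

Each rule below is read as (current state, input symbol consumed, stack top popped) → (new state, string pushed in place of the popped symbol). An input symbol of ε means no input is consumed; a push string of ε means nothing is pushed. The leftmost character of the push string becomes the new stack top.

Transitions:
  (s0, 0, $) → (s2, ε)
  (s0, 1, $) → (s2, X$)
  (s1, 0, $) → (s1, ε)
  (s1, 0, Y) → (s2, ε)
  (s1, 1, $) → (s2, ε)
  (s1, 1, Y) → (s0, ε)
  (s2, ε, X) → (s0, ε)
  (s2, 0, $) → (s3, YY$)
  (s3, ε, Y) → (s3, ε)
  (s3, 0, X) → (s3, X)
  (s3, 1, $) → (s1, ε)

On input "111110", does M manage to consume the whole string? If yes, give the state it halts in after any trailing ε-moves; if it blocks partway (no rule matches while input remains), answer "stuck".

s2

(s0, 111110, $)
  read 1, top $: go to s2, push X$ → (s2, 11110, X$)
  ε-move, top X: go to s0, push ε → (s0, 11110, $)
  read 1, top $: go to s2, push X$ → (s2, 1110, X$)
  ε-move, top X: go to s0, push ε → (s0, 1110, $)
  read 1, top $: go to s2, push X$ → (s2, 110, X$)
  ε-move, top X: go to s0, push ε → (s0, 110, $)
  read 1, top $: go to s2, push X$ → (s2, 10, X$)
  ε-move, top X: go to s0, push ε → (s0, 10, $)
  read 1, top $: go to s2, push X$ → (s2, 0, X$)
  ε-move, top X: go to s0, push ε → (s0, 0, $)
  read 0, top $: go to s2, push ε → (s2, ε, ε)
All input consumed; M is in state s2.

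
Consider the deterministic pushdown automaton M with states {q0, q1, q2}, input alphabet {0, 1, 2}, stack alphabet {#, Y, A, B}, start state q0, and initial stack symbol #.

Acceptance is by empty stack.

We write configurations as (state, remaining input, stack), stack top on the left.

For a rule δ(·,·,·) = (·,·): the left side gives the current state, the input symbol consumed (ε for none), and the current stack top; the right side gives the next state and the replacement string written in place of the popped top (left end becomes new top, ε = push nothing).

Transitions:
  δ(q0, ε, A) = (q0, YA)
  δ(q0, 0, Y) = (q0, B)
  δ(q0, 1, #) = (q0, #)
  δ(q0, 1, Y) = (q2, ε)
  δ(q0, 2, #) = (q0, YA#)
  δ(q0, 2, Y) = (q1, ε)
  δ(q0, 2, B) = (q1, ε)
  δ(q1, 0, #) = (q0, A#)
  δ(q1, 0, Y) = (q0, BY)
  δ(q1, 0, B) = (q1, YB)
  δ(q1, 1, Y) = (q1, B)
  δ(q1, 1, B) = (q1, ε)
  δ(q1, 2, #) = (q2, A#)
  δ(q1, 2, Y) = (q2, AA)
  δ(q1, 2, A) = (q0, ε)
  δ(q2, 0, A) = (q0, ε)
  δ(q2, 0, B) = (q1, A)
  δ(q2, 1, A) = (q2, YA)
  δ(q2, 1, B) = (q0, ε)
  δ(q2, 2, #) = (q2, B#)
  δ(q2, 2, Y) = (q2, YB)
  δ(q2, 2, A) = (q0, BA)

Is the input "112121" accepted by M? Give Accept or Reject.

(q0, 112121, #)
  read 1, top #: go to q0, push # → (q0, 12121, #)
  read 1, top #: go to q0, push # → (q0, 2121, #)
  read 2, top #: go to q0, push YA# → (q0, 121, YA#)
  read 1, top Y: go to q2, push ε → (q2, 21, A#)
  read 2, top A: go to q0, push BA → (q0, 1, BA#)
No transition applies at (q0, 1, BA#); input not fully consumed.

Reject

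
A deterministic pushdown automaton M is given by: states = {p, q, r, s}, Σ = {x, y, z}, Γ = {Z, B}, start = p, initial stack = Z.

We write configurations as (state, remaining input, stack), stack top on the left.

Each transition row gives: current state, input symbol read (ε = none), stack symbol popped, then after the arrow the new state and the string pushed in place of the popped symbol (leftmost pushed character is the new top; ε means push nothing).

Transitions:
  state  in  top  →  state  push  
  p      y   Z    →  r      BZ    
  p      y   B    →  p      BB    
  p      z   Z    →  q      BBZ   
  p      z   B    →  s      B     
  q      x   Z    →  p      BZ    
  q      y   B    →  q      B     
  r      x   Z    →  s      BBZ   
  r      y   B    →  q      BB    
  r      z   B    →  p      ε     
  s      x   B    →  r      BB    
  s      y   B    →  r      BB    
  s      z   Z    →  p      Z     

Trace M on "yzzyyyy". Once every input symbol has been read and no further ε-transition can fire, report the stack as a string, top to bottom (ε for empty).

(p, yzzyyyy, Z)
  read y, top Z: go to r, push BZ → (r, zzyyyy, BZ)
  read z, top B: go to p, push ε → (p, zyyyy, Z)
  read z, top Z: go to q, push BBZ → (q, yyyy, BBZ)
  read y, top B: go to q, push B → (q, yyy, BBZ)
  read y, top B: go to q, push B → (q, yy, BBZ)
  read y, top B: go to q, push B → (q, y, BBZ)
  read y, top B: go to q, push B → (q, ε, BBZ)
All input consumed in state q with stack BBZ.

BBZ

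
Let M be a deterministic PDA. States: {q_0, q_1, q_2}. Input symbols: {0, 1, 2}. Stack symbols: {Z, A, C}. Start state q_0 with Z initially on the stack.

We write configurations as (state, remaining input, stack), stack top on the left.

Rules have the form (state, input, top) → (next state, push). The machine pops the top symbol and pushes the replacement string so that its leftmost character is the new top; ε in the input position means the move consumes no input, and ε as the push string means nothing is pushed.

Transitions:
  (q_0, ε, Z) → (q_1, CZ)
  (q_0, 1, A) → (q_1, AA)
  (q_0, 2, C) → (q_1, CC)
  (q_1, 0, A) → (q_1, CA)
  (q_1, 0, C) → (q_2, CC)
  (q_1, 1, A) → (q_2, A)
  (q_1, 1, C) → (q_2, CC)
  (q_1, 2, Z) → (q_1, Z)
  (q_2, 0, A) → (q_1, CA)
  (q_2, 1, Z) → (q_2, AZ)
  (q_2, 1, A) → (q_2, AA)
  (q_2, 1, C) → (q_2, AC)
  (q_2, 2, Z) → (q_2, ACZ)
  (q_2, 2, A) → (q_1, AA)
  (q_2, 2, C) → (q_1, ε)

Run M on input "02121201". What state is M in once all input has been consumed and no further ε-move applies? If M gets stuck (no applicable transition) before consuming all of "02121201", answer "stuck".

q_2

(q_0, 02121201, Z) ⊢ (q_1, 02121201, CZ) ⊢ (q_2, 2121201, CCZ) ⊢ (q_1, 121201, CZ) ⊢ (q_2, 21201, CCZ) ⊢ (q_1, 1201, CZ) ⊢ (q_2, 201, CCZ) ⊢ (q_1, 01, CZ) ⊢ (q_2, 1, CCZ) ⊢ (q_2, ε, ACCZ)
All input consumed; M is in state q_2.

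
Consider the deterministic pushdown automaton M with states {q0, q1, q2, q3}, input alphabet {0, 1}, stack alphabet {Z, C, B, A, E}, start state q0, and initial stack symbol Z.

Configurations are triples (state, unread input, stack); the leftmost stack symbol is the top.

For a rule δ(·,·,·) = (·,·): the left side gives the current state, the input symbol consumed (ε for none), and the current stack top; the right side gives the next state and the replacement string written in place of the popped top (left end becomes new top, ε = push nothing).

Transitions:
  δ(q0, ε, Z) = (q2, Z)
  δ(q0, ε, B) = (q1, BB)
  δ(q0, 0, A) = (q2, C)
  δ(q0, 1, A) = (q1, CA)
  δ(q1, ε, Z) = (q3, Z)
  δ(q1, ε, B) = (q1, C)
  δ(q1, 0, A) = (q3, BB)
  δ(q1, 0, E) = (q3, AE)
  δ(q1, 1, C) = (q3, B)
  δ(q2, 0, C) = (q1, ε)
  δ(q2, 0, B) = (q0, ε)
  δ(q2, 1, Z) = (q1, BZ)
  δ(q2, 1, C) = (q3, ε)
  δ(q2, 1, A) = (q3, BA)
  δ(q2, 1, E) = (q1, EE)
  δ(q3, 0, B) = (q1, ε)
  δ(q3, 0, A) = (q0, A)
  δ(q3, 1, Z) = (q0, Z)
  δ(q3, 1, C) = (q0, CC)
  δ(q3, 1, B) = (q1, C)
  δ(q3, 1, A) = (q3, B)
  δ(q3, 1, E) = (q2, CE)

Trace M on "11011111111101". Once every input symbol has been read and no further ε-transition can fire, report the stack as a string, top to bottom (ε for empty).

(q0, 11011111111101, Z)
  ε-move, top Z: go to q2, push Z → (q2, 11011111111101, Z)
  read 1, top Z: go to q1, push BZ → (q1, 1011111111101, BZ)
  ε-move, top B: go to q1, push C → (q1, 1011111111101, CZ)
  read 1, top C: go to q3, push B → (q3, 011111111101, BZ)
  read 0, top B: go to q1, push ε → (q1, 11111111101, Z)
  ε-move, top Z: go to q3, push Z → (q3, 11111111101, Z)
  read 1, top Z: go to q0, push Z → (q0, 1111111101, Z)
  ε-move, top Z: go to q2, push Z → (q2, 1111111101, Z)
  read 1, top Z: go to q1, push BZ → (q1, 111111101, BZ)
  ε-move, top B: go to q1, push C → (q1, 111111101, CZ)
  read 1, top C: go to q3, push B → (q3, 11111101, BZ)
  read 1, top B: go to q1, push C → (q1, 1111101, CZ)
  read 1, top C: go to q3, push B → (q3, 111101, BZ)
  read 1, top B: go to q1, push C → (q1, 11101, CZ)
  read 1, top C: go to q3, push B → (q3, 1101, BZ)
  read 1, top B: go to q1, push C → (q1, 101, CZ)
  read 1, top C: go to q3, push B → (q3, 01, BZ)
  read 0, top B: go to q1, push ε → (q1, 1, Z)
  ε-move, top Z: go to q3, push Z → (q3, 1, Z)
  read 1, top Z: go to q0, push Z → (q0, ε, Z)
  ε-move, top Z: go to q2, push Z → (q2, ε, Z)
All input consumed in state q2 with stack Z.

Z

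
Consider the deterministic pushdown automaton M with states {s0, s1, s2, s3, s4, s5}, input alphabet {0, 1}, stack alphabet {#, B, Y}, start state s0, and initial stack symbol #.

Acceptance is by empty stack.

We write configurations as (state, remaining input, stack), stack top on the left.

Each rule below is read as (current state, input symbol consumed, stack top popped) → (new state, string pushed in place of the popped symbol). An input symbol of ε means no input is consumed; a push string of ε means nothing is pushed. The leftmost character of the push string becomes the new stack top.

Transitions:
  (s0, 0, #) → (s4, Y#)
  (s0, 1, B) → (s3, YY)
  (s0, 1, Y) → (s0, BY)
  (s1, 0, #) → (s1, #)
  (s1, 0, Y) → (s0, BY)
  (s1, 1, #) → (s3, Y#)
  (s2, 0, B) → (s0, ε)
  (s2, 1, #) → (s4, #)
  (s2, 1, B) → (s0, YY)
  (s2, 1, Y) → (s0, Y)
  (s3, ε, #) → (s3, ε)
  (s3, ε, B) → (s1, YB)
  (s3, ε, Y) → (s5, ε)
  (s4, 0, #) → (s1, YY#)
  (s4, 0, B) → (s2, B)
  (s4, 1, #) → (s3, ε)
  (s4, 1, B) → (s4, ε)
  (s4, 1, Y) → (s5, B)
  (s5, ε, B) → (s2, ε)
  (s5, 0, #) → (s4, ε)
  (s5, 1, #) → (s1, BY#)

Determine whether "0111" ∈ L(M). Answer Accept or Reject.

(s0, 0111, #) ⊢ (s4, 111, Y#) ⊢ (s5, 11, B#) ⊢ (s2, 11, #) ⊢ (s4, 1, #) ⊢ (s3, ε, ε)
All input consumed and the stack is empty.

Accept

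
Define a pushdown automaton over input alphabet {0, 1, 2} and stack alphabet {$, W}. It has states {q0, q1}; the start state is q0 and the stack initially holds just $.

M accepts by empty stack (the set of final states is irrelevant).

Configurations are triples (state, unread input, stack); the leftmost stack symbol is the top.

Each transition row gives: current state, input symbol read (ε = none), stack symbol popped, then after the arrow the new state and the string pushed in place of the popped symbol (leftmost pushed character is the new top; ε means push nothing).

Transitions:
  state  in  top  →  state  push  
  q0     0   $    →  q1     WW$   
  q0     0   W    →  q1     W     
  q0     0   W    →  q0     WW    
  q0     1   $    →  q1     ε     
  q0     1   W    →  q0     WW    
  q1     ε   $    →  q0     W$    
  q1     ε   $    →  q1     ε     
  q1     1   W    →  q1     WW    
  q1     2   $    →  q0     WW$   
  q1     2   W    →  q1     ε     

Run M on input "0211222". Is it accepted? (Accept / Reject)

One accepting computation: (q0, 0211222, $) ⊢ (q1, 211222, WW$) ⊢ (q1, 11222, W$) ⊢ (q1, 1222, WW$) ⊢ (q1, 222, WWW$) ⊢ (q1, 22, WW$) ⊢ (q1, 2, W$) ⊢ (q1, ε, $) ⊢ (q1, ε, ε)
All input consumed and the stack is empty.

Accept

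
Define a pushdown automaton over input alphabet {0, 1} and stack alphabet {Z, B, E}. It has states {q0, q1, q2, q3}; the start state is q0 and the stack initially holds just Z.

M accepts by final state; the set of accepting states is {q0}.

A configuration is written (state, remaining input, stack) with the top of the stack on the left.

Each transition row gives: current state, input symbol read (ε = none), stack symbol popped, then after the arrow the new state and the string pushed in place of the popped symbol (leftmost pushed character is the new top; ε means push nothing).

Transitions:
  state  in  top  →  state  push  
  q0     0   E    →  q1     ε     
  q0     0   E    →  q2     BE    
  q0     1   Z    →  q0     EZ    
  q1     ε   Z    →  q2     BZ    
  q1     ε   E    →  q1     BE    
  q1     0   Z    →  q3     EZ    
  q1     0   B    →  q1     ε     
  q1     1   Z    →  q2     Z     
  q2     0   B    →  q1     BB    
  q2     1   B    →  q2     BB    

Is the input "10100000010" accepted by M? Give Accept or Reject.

Reject

No computation consumes all input and reaches a final state.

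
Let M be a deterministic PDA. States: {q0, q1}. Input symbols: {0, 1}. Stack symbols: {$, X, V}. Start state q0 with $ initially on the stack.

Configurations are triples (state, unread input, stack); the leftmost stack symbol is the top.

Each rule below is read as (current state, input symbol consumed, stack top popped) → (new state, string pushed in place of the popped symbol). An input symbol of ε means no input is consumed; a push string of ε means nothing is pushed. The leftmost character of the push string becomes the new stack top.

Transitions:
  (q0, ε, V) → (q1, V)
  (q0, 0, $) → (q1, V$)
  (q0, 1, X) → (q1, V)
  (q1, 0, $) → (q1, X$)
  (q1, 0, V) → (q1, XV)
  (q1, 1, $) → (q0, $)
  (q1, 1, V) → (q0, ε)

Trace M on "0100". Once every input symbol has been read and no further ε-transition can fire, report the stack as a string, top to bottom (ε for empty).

(q0, 0100, $) ⊢ (q1, 100, V$) ⊢ (q0, 00, $) ⊢ (q1, 0, V$) ⊢ (q1, ε, XV$)
All input consumed in state q1 with stack XV$.

XV$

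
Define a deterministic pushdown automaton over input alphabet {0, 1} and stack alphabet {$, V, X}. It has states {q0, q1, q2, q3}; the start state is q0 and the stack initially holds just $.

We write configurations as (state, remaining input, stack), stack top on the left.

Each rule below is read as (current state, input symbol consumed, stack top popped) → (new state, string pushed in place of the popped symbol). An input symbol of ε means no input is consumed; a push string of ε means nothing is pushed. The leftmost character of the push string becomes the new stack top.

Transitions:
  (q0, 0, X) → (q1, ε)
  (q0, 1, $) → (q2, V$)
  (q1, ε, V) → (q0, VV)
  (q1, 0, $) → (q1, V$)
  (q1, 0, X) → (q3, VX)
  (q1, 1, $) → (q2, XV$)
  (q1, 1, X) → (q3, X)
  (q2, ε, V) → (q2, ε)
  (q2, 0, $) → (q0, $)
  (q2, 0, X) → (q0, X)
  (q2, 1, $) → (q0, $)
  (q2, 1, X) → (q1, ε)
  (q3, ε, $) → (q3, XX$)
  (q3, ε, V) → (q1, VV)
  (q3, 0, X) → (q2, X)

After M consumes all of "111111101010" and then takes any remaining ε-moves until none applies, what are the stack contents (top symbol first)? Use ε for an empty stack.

$

(q0, 111111101010, $)
  read 1, top $: go to q2, push V$ → (q2, 11111101010, V$)
  ε-move, top V: go to q2, push ε → (q2, 11111101010, $)
  read 1, top $: go to q0, push $ → (q0, 1111101010, $)
  read 1, top $: go to q2, push V$ → (q2, 111101010, V$)
  ε-move, top V: go to q2, push ε → (q2, 111101010, $)
  read 1, top $: go to q0, push $ → (q0, 11101010, $)
  read 1, top $: go to q2, push V$ → (q2, 1101010, V$)
  ε-move, top V: go to q2, push ε → (q2, 1101010, $)
  read 1, top $: go to q0, push $ → (q0, 101010, $)
  read 1, top $: go to q2, push V$ → (q2, 01010, V$)
  ε-move, top V: go to q2, push ε → (q2, 01010, $)
  read 0, top $: go to q0, push $ → (q0, 1010, $)
  read 1, top $: go to q2, push V$ → (q2, 010, V$)
  ε-move, top V: go to q2, push ε → (q2, 010, $)
  read 0, top $: go to q0, push $ → (q0, 10, $)
  read 1, top $: go to q2, push V$ → (q2, 0, V$)
  ε-move, top V: go to q2, push ε → (q2, 0, $)
  read 0, top $: go to q0, push $ → (q0, ε, $)
All input consumed in state q0 with stack $.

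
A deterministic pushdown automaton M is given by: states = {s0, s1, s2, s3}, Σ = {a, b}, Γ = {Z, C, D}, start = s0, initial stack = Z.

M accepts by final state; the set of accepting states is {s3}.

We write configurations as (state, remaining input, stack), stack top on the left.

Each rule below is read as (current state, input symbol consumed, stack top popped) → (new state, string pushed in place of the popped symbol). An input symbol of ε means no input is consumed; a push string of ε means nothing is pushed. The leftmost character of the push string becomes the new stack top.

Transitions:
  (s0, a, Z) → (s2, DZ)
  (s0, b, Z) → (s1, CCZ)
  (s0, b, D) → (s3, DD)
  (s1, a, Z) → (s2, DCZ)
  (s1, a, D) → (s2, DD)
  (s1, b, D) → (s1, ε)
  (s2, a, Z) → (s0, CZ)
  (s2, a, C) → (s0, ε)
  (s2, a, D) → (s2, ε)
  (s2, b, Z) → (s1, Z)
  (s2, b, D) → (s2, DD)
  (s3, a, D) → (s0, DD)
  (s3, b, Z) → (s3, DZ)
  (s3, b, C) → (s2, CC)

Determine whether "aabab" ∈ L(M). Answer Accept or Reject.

Reject

(s0, aabab, Z)
  read a, top Z: go to s2, push DZ → (s2, abab, DZ)
  read a, top D: go to s2, push ε → (s2, bab, Z)
  read b, top Z: go to s1, push Z → (s1, ab, Z)
  read a, top Z: go to s2, push DCZ → (s2, b, DCZ)
  read b, top D: go to s2, push DD → (s2, ε, DDCZ)
All input consumed; state s2 ∉ F and no further ε-move applies.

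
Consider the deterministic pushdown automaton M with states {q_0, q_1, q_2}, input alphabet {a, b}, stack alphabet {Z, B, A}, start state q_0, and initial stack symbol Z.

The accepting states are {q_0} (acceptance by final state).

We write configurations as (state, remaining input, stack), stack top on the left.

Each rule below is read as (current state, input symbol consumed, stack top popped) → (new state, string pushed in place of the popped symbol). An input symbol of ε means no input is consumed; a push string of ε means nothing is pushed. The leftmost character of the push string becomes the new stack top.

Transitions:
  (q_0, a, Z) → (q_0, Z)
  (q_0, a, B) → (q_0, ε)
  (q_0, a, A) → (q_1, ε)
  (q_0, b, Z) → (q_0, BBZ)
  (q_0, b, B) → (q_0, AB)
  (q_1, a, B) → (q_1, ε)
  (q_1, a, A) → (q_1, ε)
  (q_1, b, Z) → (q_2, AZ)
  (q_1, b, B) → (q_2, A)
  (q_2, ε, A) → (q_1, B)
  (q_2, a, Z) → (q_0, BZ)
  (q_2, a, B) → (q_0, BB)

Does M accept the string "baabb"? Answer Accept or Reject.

Accept

(q_0, baabb, Z) ⊢ (q_0, aabb, BBZ) ⊢ (q_0, abb, BZ) ⊢ (q_0, bb, Z) ⊢ (q_0, b, BBZ) ⊢ (q_0, ε, ABBZ)
All input consumed; state q_0 ∈ F.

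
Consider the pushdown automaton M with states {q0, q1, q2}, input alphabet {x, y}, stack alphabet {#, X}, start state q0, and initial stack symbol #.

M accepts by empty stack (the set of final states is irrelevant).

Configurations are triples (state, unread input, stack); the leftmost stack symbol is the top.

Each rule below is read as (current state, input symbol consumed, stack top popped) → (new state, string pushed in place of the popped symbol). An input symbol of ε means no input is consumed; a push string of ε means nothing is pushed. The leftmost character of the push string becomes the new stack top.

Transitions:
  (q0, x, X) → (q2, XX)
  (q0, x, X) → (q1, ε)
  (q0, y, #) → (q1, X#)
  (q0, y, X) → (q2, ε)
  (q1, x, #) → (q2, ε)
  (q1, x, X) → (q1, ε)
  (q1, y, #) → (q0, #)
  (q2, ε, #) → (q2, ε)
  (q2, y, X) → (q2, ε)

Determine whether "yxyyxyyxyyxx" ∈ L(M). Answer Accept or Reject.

One accepting computation: (q0, yxyyxyyxyyxx, #) ⊢ (q1, xyyxyyxyyxx, X#) ⊢ (q1, yyxyyxyyxx, #) ⊢ (q0, yxyyxyyxx, #) ⊢ (q1, xyyxyyxx, X#) ⊢ (q1, yyxyyxx, #) ⊢ (q0, yxyyxx, #) ⊢ (q1, xyyxx, X#) ⊢ (q1, yyxx, #) ⊢ (q0, yxx, #) ⊢ (q1, xx, X#) ⊢ (q1, x, #) ⊢ (q2, ε, ε)
All input consumed and the stack is empty.

Accept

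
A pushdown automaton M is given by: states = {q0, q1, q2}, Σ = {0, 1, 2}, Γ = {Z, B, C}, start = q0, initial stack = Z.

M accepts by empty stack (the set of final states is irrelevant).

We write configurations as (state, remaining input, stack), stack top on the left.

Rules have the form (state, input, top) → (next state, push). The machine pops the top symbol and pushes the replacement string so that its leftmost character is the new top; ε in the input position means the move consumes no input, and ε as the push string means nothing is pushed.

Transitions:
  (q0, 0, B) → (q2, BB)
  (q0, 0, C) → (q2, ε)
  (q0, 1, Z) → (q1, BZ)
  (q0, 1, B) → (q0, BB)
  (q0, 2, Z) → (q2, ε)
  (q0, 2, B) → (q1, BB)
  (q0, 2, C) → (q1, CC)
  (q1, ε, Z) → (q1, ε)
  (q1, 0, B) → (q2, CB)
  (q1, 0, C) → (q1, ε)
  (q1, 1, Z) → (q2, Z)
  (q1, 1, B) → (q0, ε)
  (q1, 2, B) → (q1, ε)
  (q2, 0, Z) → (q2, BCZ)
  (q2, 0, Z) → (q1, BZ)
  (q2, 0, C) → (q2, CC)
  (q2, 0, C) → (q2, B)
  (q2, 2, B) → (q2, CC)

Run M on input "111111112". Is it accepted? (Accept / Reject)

One accepting computation: (q0, 111111112, Z) ⊢ (q1, 11111112, BZ) ⊢ (q0, 1111112, Z) ⊢ (q1, 111112, BZ) ⊢ (q0, 11112, Z) ⊢ (q1, 1112, BZ) ⊢ (q0, 112, Z) ⊢ (q1, 12, BZ) ⊢ (q0, 2, Z) ⊢ (q2, ε, ε)
All input consumed and the stack is empty.

Accept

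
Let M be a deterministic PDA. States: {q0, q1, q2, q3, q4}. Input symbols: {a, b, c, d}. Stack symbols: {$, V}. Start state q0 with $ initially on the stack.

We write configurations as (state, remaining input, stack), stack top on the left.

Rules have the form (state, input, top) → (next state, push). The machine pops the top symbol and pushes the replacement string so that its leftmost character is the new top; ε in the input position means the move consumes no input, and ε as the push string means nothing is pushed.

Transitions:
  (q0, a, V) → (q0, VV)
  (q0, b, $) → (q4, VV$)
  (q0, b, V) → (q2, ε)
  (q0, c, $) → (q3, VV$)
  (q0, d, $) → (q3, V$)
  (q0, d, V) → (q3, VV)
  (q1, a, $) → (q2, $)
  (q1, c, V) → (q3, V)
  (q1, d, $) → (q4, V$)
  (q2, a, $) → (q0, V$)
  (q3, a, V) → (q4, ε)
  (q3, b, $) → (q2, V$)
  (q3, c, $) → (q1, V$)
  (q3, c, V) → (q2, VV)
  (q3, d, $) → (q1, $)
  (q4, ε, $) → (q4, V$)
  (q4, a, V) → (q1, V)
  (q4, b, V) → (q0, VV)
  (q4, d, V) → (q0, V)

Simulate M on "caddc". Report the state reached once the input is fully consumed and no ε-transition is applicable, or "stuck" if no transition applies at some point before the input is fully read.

q2

(q0, caddc, $)
  read c, top $: go to q3, push VV$ → (q3, addc, VV$)
  read a, top V: go to q4, push ε → (q4, ddc, V$)
  read d, top V: go to q0, push V → (q0, dc, V$)
  read d, top V: go to q3, push VV → (q3, c, VV$)
  read c, top V: go to q2, push VV → (q2, ε, VVV$)
All input consumed; M is in state q2.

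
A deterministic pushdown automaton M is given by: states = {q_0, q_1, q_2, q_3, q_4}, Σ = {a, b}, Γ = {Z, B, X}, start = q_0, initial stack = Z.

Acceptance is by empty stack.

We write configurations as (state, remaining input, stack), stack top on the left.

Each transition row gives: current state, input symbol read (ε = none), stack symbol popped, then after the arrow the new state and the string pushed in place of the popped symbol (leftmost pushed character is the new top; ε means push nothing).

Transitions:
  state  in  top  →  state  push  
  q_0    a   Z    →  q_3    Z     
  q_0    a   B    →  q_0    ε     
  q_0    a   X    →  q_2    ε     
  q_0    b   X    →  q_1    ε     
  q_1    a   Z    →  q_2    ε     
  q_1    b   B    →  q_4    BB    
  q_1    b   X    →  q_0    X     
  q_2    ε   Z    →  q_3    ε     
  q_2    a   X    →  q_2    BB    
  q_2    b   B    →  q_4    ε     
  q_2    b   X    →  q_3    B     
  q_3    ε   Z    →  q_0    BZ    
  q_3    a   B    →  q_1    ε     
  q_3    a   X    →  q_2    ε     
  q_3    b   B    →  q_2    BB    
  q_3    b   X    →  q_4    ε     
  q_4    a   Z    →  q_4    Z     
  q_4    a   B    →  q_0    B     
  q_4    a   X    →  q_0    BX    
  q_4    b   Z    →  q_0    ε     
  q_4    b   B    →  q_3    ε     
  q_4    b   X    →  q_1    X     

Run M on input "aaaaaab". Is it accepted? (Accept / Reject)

(q_0, aaaaaab, Z)
  read a, top Z: go to q_3, push Z → (q_3, aaaaab, Z)
  ε-move, top Z: go to q_0, push BZ → (q_0, aaaaab, BZ)
  read a, top B: go to q_0, push ε → (q_0, aaaab, Z)
  read a, top Z: go to q_3, push Z → (q_3, aaab, Z)
  ε-move, top Z: go to q_0, push BZ → (q_0, aaab, BZ)
  read a, top B: go to q_0, push ε → (q_0, aab, Z)
  read a, top Z: go to q_3, push Z → (q_3, ab, Z)
  ε-move, top Z: go to q_0, push BZ → (q_0, ab, BZ)
  read a, top B: go to q_0, push ε → (q_0, b, Z)
No transition applies at (q_0, b, Z); input not fully consumed.

Reject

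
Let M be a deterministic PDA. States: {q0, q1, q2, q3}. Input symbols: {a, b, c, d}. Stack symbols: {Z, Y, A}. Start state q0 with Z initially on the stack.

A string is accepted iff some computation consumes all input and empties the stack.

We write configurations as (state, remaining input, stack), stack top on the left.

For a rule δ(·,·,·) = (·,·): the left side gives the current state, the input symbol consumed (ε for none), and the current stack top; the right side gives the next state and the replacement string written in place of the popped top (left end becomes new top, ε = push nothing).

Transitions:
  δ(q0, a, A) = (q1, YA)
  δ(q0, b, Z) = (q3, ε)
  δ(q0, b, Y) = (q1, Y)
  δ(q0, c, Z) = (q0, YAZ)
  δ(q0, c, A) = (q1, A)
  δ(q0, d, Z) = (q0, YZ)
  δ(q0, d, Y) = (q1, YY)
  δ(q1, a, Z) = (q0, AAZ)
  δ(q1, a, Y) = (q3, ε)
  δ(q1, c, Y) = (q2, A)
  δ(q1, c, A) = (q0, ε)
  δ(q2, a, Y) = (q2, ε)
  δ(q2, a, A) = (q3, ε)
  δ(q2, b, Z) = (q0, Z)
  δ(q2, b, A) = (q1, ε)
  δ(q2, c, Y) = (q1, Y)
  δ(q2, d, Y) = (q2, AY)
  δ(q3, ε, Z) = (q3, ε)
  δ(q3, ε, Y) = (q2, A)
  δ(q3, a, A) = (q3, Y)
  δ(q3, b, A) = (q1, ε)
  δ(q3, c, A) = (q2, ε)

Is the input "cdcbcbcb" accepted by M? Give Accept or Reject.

Accept

(q0, cdcbcbcb, Z)
  read c, top Z: go to q0, push YAZ → (q0, dcbcbcb, YAZ)
  read d, top Y: go to q1, push YY → (q1, cbcbcb, YYAZ)
  read c, top Y: go to q2, push A → (q2, bcbcb, AYAZ)
  read b, top A: go to q1, push ε → (q1, cbcb, YAZ)
  read c, top Y: go to q2, push A → (q2, bcb, AAZ)
  read b, top A: go to q1, push ε → (q1, cb, AZ)
  read c, top A: go to q0, push ε → (q0, b, Z)
  read b, top Z: go to q3, push ε → (q3, ε, ε)
All input consumed and the stack is empty.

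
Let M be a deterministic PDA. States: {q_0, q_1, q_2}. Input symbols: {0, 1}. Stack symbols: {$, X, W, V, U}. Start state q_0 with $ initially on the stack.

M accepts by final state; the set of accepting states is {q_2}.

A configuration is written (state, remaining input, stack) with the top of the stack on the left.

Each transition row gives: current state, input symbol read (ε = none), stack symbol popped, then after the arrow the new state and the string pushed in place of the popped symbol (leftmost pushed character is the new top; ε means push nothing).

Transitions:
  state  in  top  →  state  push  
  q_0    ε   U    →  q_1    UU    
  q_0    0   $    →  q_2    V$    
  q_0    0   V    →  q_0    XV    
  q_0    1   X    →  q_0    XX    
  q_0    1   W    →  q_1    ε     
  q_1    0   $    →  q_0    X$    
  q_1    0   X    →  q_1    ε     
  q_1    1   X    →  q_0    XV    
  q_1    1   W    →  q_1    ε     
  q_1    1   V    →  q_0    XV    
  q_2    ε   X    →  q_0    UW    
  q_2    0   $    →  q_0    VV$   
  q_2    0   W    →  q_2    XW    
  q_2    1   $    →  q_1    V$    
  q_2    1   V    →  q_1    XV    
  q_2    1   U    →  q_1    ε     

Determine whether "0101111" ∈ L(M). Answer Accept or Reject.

Reject

(q_0, 0101111, $) ⊢ (q_2, 101111, V$) ⊢ (q_1, 01111, XV$) ⊢ (q_1, 1111, V$) ⊢ (q_0, 111, XV$) ⊢ (q_0, 11, XXV$) ⊢ (q_0, 1, XXXV$) ⊢ (q_0, ε, XXXXV$)
All input consumed; state q_0 ∉ F and no further ε-move applies.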